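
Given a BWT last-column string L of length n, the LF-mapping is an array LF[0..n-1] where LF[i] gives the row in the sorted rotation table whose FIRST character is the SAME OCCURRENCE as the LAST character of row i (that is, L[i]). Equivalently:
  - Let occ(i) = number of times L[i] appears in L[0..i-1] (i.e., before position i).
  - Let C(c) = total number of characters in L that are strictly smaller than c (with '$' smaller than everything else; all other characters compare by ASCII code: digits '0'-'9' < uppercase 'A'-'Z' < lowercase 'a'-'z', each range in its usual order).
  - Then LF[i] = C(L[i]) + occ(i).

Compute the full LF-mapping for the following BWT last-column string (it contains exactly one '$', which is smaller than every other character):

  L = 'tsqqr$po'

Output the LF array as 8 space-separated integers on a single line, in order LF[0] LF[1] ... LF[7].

Answer: 7 6 3 4 5 0 2 1

Derivation:
Char counts: '$':1, 'o':1, 'p':1, 'q':2, 'r':1, 's':1, 't':1
C (first-col start): C('$')=0, C('o')=1, C('p')=2, C('q')=3, C('r')=5, C('s')=6, C('t')=7
L[0]='t': occ=0, LF[0]=C('t')+0=7+0=7
L[1]='s': occ=0, LF[1]=C('s')+0=6+0=6
L[2]='q': occ=0, LF[2]=C('q')+0=3+0=3
L[3]='q': occ=1, LF[3]=C('q')+1=3+1=4
L[4]='r': occ=0, LF[4]=C('r')+0=5+0=5
L[5]='$': occ=0, LF[5]=C('$')+0=0+0=0
L[6]='p': occ=0, LF[6]=C('p')+0=2+0=2
L[7]='o': occ=0, LF[7]=C('o')+0=1+0=1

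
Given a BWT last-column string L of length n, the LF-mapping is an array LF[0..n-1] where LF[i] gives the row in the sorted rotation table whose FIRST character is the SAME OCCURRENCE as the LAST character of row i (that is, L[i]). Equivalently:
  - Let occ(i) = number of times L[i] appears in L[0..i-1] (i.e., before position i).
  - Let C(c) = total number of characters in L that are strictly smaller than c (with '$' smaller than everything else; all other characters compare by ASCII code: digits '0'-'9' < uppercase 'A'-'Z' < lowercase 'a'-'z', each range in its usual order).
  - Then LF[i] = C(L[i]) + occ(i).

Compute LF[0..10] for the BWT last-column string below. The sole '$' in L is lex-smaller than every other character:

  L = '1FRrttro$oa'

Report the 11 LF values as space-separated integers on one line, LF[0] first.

Answer: 1 2 3 7 9 10 8 5 0 6 4

Derivation:
Char counts: '$':1, '1':1, 'F':1, 'R':1, 'a':1, 'o':2, 'r':2, 't':2
C (first-col start): C('$')=0, C('1')=1, C('F')=2, C('R')=3, C('a')=4, C('o')=5, C('r')=7, C('t')=9
L[0]='1': occ=0, LF[0]=C('1')+0=1+0=1
L[1]='F': occ=0, LF[1]=C('F')+0=2+0=2
L[2]='R': occ=0, LF[2]=C('R')+0=3+0=3
L[3]='r': occ=0, LF[3]=C('r')+0=7+0=7
L[4]='t': occ=0, LF[4]=C('t')+0=9+0=9
L[5]='t': occ=1, LF[5]=C('t')+1=9+1=10
L[6]='r': occ=1, LF[6]=C('r')+1=7+1=8
L[7]='o': occ=0, LF[7]=C('o')+0=5+0=5
L[8]='$': occ=0, LF[8]=C('$')+0=0+0=0
L[9]='o': occ=1, LF[9]=C('o')+1=5+1=6
L[10]='a': occ=0, LF[10]=C('a')+0=4+0=4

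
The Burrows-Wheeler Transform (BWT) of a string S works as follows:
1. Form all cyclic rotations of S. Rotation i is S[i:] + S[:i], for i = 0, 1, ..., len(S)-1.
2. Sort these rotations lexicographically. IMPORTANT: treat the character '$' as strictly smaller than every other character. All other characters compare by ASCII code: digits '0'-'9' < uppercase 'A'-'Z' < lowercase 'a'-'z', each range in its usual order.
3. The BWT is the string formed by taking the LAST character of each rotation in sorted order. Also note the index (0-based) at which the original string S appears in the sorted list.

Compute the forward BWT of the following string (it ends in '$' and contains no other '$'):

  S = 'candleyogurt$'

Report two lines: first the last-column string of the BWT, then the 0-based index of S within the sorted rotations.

Answer: tc$nlodayurge
2

Derivation:
All 13 rotations (rotation i = S[i:]+S[:i]):
  rot[0] = candleyogurt$
  rot[1] = andleyogurt$c
  rot[2] = ndleyogurt$ca
  rot[3] = dleyogurt$can
  rot[4] = leyogurt$cand
  rot[5] = eyogurt$candl
  rot[6] = yogurt$candle
  rot[7] = ogurt$candley
  rot[8] = gurt$candleyo
  rot[9] = urt$candleyog
  rot[10] = rt$candleyogu
  rot[11] = t$candleyogur
  rot[12] = $candleyogurt
Sorted (with $ < everything):
  sorted[0] = $candleyogurt  (last char: 't')
  sorted[1] = andleyogurt$c  (last char: 'c')
  sorted[2] = candleyogurt$  (last char: '$')
  sorted[3] = dleyogurt$can  (last char: 'n')
  sorted[4] = eyogurt$candl  (last char: 'l')
  sorted[5] = gurt$candleyo  (last char: 'o')
  sorted[6] = leyogurt$cand  (last char: 'd')
  sorted[7] = ndleyogurt$ca  (last char: 'a')
  sorted[8] = ogurt$candley  (last char: 'y')
  sorted[9] = rt$candleyogu  (last char: 'u')
  sorted[10] = t$candleyogur  (last char: 'r')
  sorted[11] = urt$candleyog  (last char: 'g')
  sorted[12] = yogurt$candle  (last char: 'e')
Last column: tc$nlodayurge
Original string S is at sorted index 2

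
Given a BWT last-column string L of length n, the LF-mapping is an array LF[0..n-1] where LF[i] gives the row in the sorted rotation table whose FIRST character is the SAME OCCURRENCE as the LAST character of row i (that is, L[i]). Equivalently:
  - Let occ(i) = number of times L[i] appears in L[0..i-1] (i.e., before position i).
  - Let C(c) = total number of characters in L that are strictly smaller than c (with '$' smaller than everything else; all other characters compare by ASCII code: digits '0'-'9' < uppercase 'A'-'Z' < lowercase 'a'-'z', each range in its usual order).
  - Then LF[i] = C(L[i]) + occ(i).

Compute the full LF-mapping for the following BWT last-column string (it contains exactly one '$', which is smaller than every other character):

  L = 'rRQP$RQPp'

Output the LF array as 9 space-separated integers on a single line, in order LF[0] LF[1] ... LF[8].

Answer: 8 5 3 1 0 6 4 2 7

Derivation:
Char counts: '$':1, 'P':2, 'Q':2, 'R':2, 'p':1, 'r':1
C (first-col start): C('$')=0, C('P')=1, C('Q')=3, C('R')=5, C('p')=7, C('r')=8
L[0]='r': occ=0, LF[0]=C('r')+0=8+0=8
L[1]='R': occ=0, LF[1]=C('R')+0=5+0=5
L[2]='Q': occ=0, LF[2]=C('Q')+0=3+0=3
L[3]='P': occ=0, LF[3]=C('P')+0=1+0=1
L[4]='$': occ=0, LF[4]=C('$')+0=0+0=0
L[5]='R': occ=1, LF[5]=C('R')+1=5+1=6
L[6]='Q': occ=1, LF[6]=C('Q')+1=3+1=4
L[7]='P': occ=1, LF[7]=C('P')+1=1+1=2
L[8]='p': occ=0, LF[8]=C('p')+0=7+0=7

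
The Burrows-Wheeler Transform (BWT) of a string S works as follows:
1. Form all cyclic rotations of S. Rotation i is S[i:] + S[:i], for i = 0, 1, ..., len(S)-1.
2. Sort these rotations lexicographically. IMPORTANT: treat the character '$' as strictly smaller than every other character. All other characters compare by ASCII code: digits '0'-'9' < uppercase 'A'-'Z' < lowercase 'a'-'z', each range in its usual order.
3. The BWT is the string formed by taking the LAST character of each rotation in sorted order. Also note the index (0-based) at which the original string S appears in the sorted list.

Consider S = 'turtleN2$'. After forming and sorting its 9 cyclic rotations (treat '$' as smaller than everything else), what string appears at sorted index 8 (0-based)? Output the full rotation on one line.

Answer: urtleN2$t

Derivation:
All 9 rotations (rotation i = S[i:]+S[:i]):
  rot[0] = turtleN2$
  rot[1] = urtleN2$t
  rot[2] = rtleN2$tu
  rot[3] = tleN2$tur
  rot[4] = leN2$turt
  rot[5] = eN2$turtl
  rot[6] = N2$turtle
  rot[7] = 2$turtleN
  rot[8] = $turtleN2
Sorted (with $ < everything):
  sorted[0] = $turtleN2
  sorted[1] = 2$turtleN
  sorted[2] = N2$turtle
  sorted[3] = eN2$turtl
  sorted[4] = leN2$turt
  sorted[5] = rtleN2$tu
  sorted[6] = tleN2$tur
  sorted[7] = turtleN2$
  sorted[8] = urtleN2$t
sorted[8] = urtleN2$t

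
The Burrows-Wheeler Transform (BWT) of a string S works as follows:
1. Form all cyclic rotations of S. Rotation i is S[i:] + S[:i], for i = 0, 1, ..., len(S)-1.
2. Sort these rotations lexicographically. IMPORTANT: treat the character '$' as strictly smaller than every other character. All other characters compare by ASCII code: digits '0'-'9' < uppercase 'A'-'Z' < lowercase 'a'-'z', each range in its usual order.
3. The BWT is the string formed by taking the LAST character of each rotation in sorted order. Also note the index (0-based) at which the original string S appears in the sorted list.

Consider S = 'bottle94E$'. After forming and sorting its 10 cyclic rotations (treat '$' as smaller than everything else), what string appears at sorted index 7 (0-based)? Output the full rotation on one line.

Answer: ottle94E$b

Derivation:
All 10 rotations (rotation i = S[i:]+S[:i]):
  rot[0] = bottle94E$
  rot[1] = ottle94E$b
  rot[2] = ttle94E$bo
  rot[3] = tle94E$bot
  rot[4] = le94E$bott
  rot[5] = e94E$bottl
  rot[6] = 94E$bottle
  rot[7] = 4E$bottle9
  rot[8] = E$bottle94
  rot[9] = $bottle94E
Sorted (with $ < everything):
  sorted[0] = $bottle94E
  sorted[1] = 4E$bottle9
  sorted[2] = 94E$bottle
  sorted[3] = E$bottle94
  sorted[4] = bottle94E$
  sorted[5] = e94E$bottl
  sorted[6] = le94E$bott
  sorted[7] = ottle94E$b
  sorted[8] = tle94E$bot
  sorted[9] = ttle94E$bo
sorted[7] = ottle94E$b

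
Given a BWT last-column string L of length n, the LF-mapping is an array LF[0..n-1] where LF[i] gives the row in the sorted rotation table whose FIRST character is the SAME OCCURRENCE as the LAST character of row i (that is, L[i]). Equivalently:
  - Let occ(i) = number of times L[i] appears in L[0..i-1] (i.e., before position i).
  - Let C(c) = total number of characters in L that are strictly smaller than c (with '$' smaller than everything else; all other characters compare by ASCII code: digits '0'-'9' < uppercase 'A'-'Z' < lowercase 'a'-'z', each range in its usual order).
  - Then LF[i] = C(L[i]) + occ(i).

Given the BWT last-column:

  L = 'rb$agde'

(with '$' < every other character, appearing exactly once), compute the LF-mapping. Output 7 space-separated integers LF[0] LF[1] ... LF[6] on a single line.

Char counts: '$':1, 'a':1, 'b':1, 'd':1, 'e':1, 'g':1, 'r':1
C (first-col start): C('$')=0, C('a')=1, C('b')=2, C('d')=3, C('e')=4, C('g')=5, C('r')=6
L[0]='r': occ=0, LF[0]=C('r')+0=6+0=6
L[1]='b': occ=0, LF[1]=C('b')+0=2+0=2
L[2]='$': occ=0, LF[2]=C('$')+0=0+0=0
L[3]='a': occ=0, LF[3]=C('a')+0=1+0=1
L[4]='g': occ=0, LF[4]=C('g')+0=5+0=5
L[5]='d': occ=0, LF[5]=C('d')+0=3+0=3
L[6]='e': occ=0, LF[6]=C('e')+0=4+0=4

Answer: 6 2 0 1 5 3 4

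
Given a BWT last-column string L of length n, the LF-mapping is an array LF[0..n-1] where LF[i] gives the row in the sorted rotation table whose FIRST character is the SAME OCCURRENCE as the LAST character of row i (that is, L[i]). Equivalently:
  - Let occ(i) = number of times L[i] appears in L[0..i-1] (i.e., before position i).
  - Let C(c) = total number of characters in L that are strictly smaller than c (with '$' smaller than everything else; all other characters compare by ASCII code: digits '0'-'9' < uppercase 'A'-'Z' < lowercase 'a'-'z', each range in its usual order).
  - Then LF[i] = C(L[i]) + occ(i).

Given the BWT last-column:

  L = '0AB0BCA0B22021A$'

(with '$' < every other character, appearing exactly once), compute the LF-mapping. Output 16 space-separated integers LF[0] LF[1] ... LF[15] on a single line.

Answer: 1 9 12 2 13 15 10 3 14 6 7 4 8 5 11 0

Derivation:
Char counts: '$':1, '0':4, '1':1, '2':3, 'A':3, 'B':3, 'C':1
C (first-col start): C('$')=0, C('0')=1, C('1')=5, C('2')=6, C('A')=9, C('B')=12, C('C')=15
L[0]='0': occ=0, LF[0]=C('0')+0=1+0=1
L[1]='A': occ=0, LF[1]=C('A')+0=9+0=9
L[2]='B': occ=0, LF[2]=C('B')+0=12+0=12
L[3]='0': occ=1, LF[3]=C('0')+1=1+1=2
L[4]='B': occ=1, LF[4]=C('B')+1=12+1=13
L[5]='C': occ=0, LF[5]=C('C')+0=15+0=15
L[6]='A': occ=1, LF[6]=C('A')+1=9+1=10
L[7]='0': occ=2, LF[7]=C('0')+2=1+2=3
L[8]='B': occ=2, LF[8]=C('B')+2=12+2=14
L[9]='2': occ=0, LF[9]=C('2')+0=6+0=6
L[10]='2': occ=1, LF[10]=C('2')+1=6+1=7
L[11]='0': occ=3, LF[11]=C('0')+3=1+3=4
L[12]='2': occ=2, LF[12]=C('2')+2=6+2=8
L[13]='1': occ=0, LF[13]=C('1')+0=5+0=5
L[14]='A': occ=2, LF[14]=C('A')+2=9+2=11
L[15]='$': occ=0, LF[15]=C('$')+0=0+0=0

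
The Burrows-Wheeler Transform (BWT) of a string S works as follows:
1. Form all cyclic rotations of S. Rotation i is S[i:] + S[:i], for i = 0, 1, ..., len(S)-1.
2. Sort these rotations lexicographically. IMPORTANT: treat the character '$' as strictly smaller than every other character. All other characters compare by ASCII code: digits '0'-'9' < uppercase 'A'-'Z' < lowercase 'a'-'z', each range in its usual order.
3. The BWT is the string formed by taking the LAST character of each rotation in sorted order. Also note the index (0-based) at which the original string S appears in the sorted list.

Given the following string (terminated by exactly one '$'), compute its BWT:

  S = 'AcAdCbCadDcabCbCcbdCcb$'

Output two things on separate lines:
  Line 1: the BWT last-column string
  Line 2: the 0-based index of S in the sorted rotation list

Answer: b$cbdbdbdcCcCaCcADCCAba
1

Derivation:
All 23 rotations (rotation i = S[i:]+S[:i]):
  rot[0] = AcAdCbCadDcabCbCcbdCcb$
  rot[1] = cAdCbCadDcabCbCcbdCcb$A
  rot[2] = AdCbCadDcabCbCcbdCcb$Ac
  rot[3] = dCbCadDcabCbCcbdCcb$AcA
  rot[4] = CbCadDcabCbCcbdCcb$AcAd
  rot[5] = bCadDcabCbCcbdCcb$AcAdC
  rot[6] = CadDcabCbCcbdCcb$AcAdCb
  rot[7] = adDcabCbCcbdCcb$AcAdCbC
  rot[8] = dDcabCbCcbdCcb$AcAdCbCa
  rot[9] = DcabCbCcbdCcb$AcAdCbCad
  rot[10] = cabCbCcbdCcb$AcAdCbCadD
  rot[11] = abCbCcbdCcb$AcAdCbCadDc
  rot[12] = bCbCcbdCcb$AcAdCbCadDca
  rot[13] = CbCcbdCcb$AcAdCbCadDcab
  rot[14] = bCcbdCcb$AcAdCbCadDcabC
  rot[15] = CcbdCcb$AcAdCbCadDcabCb
  rot[16] = cbdCcb$AcAdCbCadDcabCbC
  rot[17] = bdCcb$AcAdCbCadDcabCbCc
  rot[18] = dCcb$AcAdCbCadDcabCbCcb
  rot[19] = Ccb$AcAdCbCadDcabCbCcbd
  rot[20] = cb$AcAdCbCadDcabCbCcbdC
  rot[21] = b$AcAdCbCadDcabCbCcbdCc
  rot[22] = $AcAdCbCadDcabCbCcbdCcb
Sorted (with $ < everything):
  sorted[0] = $AcAdCbCadDcabCbCcbdCcb  (last char: 'b')
  sorted[1] = AcAdCbCadDcabCbCcbdCcb$  (last char: '$')
  sorted[2] = AdCbCadDcabCbCcbdCcb$Ac  (last char: 'c')
  sorted[3] = CadDcabCbCcbdCcb$AcAdCb  (last char: 'b')
  sorted[4] = CbCadDcabCbCcbdCcb$AcAd  (last char: 'd')
  sorted[5] = CbCcbdCcb$AcAdCbCadDcab  (last char: 'b')
  sorted[6] = Ccb$AcAdCbCadDcabCbCcbd  (last char: 'd')
  sorted[7] = CcbdCcb$AcAdCbCadDcabCb  (last char: 'b')
  sorted[8] = DcabCbCcbdCcb$AcAdCbCad  (last char: 'd')
  sorted[9] = abCbCcbdCcb$AcAdCbCadDc  (last char: 'c')
  sorted[10] = adDcabCbCcbdCcb$AcAdCbC  (last char: 'C')
  sorted[11] = b$AcAdCbCadDcabCbCcbdCc  (last char: 'c')
  sorted[12] = bCadDcabCbCcbdCcb$AcAdC  (last char: 'C')
  sorted[13] = bCbCcbdCcb$AcAdCbCadDca  (last char: 'a')
  sorted[14] = bCcbdCcb$AcAdCbCadDcabC  (last char: 'C')
  sorted[15] = bdCcb$AcAdCbCadDcabCbCc  (last char: 'c')
  sorted[16] = cAdCbCadDcabCbCcbdCcb$A  (last char: 'A')
  sorted[17] = cabCbCcbdCcb$AcAdCbCadD  (last char: 'D')
  sorted[18] = cb$AcAdCbCadDcabCbCcbdC  (last char: 'C')
  sorted[19] = cbdCcb$AcAdCbCadDcabCbC  (last char: 'C')
  sorted[20] = dCbCadDcabCbCcbdCcb$AcA  (last char: 'A')
  sorted[21] = dCcb$AcAdCbCadDcabCbCcb  (last char: 'b')
  sorted[22] = dDcabCbCcbdCcb$AcAdCbCa  (last char: 'a')
Last column: b$cbdbdbdcCcCaCcADCCAba
Original string S is at sorted index 1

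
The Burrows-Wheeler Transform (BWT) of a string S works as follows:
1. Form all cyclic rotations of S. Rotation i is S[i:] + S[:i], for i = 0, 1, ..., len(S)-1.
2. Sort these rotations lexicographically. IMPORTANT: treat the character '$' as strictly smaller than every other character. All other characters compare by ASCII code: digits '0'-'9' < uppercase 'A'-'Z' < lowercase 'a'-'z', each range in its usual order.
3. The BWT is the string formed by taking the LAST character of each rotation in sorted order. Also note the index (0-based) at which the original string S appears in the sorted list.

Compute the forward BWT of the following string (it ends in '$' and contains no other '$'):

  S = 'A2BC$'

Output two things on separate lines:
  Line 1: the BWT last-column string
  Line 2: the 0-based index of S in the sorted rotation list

All 5 rotations (rotation i = S[i:]+S[:i]):
  rot[0] = A2BC$
  rot[1] = 2BC$A
  rot[2] = BC$A2
  rot[3] = C$A2B
  rot[4] = $A2BC
Sorted (with $ < everything):
  sorted[0] = $A2BC  (last char: 'C')
  sorted[1] = 2BC$A  (last char: 'A')
  sorted[2] = A2BC$  (last char: '$')
  sorted[3] = BC$A2  (last char: '2')
  sorted[4] = C$A2B  (last char: 'B')
Last column: CA$2B
Original string S is at sorted index 2

Answer: CA$2B
2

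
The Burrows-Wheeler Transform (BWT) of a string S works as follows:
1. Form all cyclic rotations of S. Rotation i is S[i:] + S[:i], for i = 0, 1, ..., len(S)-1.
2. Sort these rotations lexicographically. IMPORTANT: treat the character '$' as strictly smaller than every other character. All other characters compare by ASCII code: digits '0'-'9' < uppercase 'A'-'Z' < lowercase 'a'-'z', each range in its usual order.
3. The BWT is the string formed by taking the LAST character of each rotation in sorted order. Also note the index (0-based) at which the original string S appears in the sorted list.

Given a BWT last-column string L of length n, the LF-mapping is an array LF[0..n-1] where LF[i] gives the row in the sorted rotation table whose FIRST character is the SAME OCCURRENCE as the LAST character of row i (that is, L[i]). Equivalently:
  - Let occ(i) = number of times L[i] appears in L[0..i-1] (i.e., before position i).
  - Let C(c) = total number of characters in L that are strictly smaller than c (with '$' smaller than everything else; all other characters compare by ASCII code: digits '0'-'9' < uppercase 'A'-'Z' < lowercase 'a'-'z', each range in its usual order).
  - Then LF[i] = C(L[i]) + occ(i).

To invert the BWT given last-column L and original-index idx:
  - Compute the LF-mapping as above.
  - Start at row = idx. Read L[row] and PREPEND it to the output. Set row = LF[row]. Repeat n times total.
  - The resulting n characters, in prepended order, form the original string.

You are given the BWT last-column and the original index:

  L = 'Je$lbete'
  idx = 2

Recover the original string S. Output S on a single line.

Answer: beetleJ$

Derivation:
LF mapping: 1 3 0 6 2 4 7 5
Walk LF starting at row 2, prepending L[row]:
  step 1: row=2, L[2]='$', prepend. Next row=LF[2]=0
  step 2: row=0, L[0]='J', prepend. Next row=LF[0]=1
  step 3: row=1, L[1]='e', prepend. Next row=LF[1]=3
  step 4: row=3, L[3]='l', prepend. Next row=LF[3]=6
  step 5: row=6, L[6]='t', prepend. Next row=LF[6]=7
  step 6: row=7, L[7]='e', prepend. Next row=LF[7]=5
  step 7: row=5, L[5]='e', prepend. Next row=LF[5]=4
  step 8: row=4, L[4]='b', prepend. Next row=LF[4]=2
Reversed output: beetleJ$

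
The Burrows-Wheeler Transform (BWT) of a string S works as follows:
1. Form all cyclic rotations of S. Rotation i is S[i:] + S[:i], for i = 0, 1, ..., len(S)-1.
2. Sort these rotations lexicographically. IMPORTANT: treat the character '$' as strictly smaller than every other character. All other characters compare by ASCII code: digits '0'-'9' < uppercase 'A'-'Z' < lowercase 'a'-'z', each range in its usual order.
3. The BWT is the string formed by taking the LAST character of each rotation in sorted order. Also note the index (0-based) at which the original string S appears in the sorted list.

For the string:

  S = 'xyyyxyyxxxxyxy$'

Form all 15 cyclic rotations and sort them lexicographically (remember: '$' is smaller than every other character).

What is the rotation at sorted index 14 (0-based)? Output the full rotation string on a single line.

All 15 rotations (rotation i = S[i:]+S[:i]):
  rot[0] = xyyyxyyxxxxyxy$
  rot[1] = yyyxyyxxxxyxy$x
  rot[2] = yyxyyxxxxyxy$xy
  rot[3] = yxyyxxxxyxy$xyy
  rot[4] = xyyxxxxyxy$xyyy
  rot[5] = yyxxxxyxy$xyyyx
  rot[6] = yxxxxyxy$xyyyxy
  rot[7] = xxxxyxy$xyyyxyy
  rot[8] = xxxyxy$xyyyxyyx
  rot[9] = xxyxy$xyyyxyyxx
  rot[10] = xyxy$xyyyxyyxxx
  rot[11] = yxy$xyyyxyyxxxx
  rot[12] = xy$xyyyxyyxxxxy
  rot[13] = y$xyyyxyyxxxxyx
  rot[14] = $xyyyxyyxxxxyxy
Sorted (with $ < everything):
  sorted[0] = $xyyyxyyxxxxyxy
  sorted[1] = xxxxyxy$xyyyxyy
  sorted[2] = xxxyxy$xyyyxyyx
  sorted[3] = xxyxy$xyyyxyyxx
  sorted[4] = xy$xyyyxyyxxxxy
  sorted[5] = xyxy$xyyyxyyxxx
  sorted[6] = xyyxxxxyxy$xyyy
  sorted[7] = xyyyxyyxxxxyxy$
  sorted[8] = y$xyyyxyyxxxxyx
  sorted[9] = yxxxxyxy$xyyyxy
  sorted[10] = yxy$xyyyxyyxxxx
  sorted[11] = yxyyxxxxyxy$xyy
  sorted[12] = yyxxxxyxy$xyyyx
  sorted[13] = yyxyyxxxxyxy$xy
  sorted[14] = yyyxyyxxxxyxy$x
sorted[14] = yyyxyyxxxxyxy$x

Answer: yyyxyyxxxxyxy$x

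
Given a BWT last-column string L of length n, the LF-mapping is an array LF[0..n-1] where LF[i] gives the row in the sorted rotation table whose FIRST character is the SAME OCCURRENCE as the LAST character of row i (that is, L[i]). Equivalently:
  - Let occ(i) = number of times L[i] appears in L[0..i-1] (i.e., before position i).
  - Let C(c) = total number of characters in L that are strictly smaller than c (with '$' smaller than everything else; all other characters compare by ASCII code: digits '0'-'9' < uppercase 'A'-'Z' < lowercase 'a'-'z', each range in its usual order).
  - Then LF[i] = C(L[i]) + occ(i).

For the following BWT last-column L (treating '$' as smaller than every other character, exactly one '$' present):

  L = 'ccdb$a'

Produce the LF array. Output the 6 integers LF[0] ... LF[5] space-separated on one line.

Char counts: '$':1, 'a':1, 'b':1, 'c':2, 'd':1
C (first-col start): C('$')=0, C('a')=1, C('b')=2, C('c')=3, C('d')=5
L[0]='c': occ=0, LF[0]=C('c')+0=3+0=3
L[1]='c': occ=1, LF[1]=C('c')+1=3+1=4
L[2]='d': occ=0, LF[2]=C('d')+0=5+0=5
L[3]='b': occ=0, LF[3]=C('b')+0=2+0=2
L[4]='$': occ=0, LF[4]=C('$')+0=0+0=0
L[5]='a': occ=0, LF[5]=C('a')+0=1+0=1

Answer: 3 4 5 2 0 1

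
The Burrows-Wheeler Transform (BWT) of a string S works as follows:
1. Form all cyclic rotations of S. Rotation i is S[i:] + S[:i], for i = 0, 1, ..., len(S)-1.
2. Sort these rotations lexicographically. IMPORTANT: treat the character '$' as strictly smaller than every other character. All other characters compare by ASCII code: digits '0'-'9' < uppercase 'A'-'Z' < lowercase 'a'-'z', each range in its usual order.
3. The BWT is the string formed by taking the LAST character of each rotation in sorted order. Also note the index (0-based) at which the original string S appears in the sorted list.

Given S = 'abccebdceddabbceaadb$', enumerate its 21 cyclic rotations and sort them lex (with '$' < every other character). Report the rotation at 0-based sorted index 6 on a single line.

Answer: bbceaadb$abccebdcedda

Derivation:
All 21 rotations (rotation i = S[i:]+S[:i]):
  rot[0] = abccebdceddabbceaadb$
  rot[1] = bccebdceddabbceaadb$a
  rot[2] = ccebdceddabbceaadb$ab
  rot[3] = cebdceddabbceaadb$abc
  rot[4] = ebdceddabbceaadb$abcc
  rot[5] = bdceddabbceaadb$abcce
  rot[6] = dceddabbceaadb$abcceb
  rot[7] = ceddabbceaadb$abccebd
  rot[8] = eddabbceaadb$abccebdc
  rot[9] = ddabbceaadb$abccebdce
  rot[10] = dabbceaadb$abccebdced
  rot[11] = abbceaadb$abccebdcedd
  rot[12] = bbceaadb$abccebdcedda
  rot[13] = bceaadb$abccebdceddab
  rot[14] = ceaadb$abccebdceddabb
  rot[15] = eaadb$abccebdceddabbc
  rot[16] = aadb$abccebdceddabbce
  rot[17] = adb$abccebdceddabbcea
  rot[18] = db$abccebdceddabbceaa
  rot[19] = b$abccebdceddabbceaad
  rot[20] = $abccebdceddabbceaadb
Sorted (with $ < everything):
  sorted[0] = $abccebdceddabbceaadb
  sorted[1] = aadb$abccebdceddabbce
  sorted[2] = abbceaadb$abccebdcedd
  sorted[3] = abccebdceddabbceaadb$
  sorted[4] = adb$abccebdceddabbcea
  sorted[5] = b$abccebdceddabbceaad
  sorted[6] = bbceaadb$abccebdcedda
  sorted[7] = bccebdceddabbceaadb$a
  sorted[8] = bceaadb$abccebdceddab
  sorted[9] = bdceddabbceaadb$abcce
  sorted[10] = ccebdceddabbceaadb$ab
  sorted[11] = ceaadb$abccebdceddabb
  sorted[12] = cebdceddabbceaadb$abc
  sorted[13] = ceddabbceaadb$abccebd
  sorted[14] = dabbceaadb$abccebdced
  sorted[15] = db$abccebdceddabbceaa
  sorted[16] = dceddabbceaadb$abcceb
  sorted[17] = ddabbceaadb$abccebdce
  sorted[18] = eaadb$abccebdceddabbc
  sorted[19] = ebdceddabbceaadb$abcc
  sorted[20] = eddabbceaadb$abccebdc
sorted[6] = bbceaadb$abccebdcedda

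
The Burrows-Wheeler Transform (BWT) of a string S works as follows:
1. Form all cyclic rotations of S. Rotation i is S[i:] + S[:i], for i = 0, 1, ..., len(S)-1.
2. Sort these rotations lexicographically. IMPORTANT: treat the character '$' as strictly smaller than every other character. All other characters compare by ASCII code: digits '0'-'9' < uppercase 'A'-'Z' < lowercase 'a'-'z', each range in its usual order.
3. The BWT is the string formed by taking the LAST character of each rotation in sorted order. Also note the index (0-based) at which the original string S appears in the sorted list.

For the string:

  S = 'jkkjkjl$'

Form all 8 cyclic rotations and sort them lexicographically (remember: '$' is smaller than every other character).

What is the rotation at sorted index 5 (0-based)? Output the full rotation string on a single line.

All 8 rotations (rotation i = S[i:]+S[:i]):
  rot[0] = jkkjkjl$
  rot[1] = kkjkjl$j
  rot[2] = kjkjl$jk
  rot[3] = jkjl$jkk
  rot[4] = kjl$jkkj
  rot[5] = jl$jkkjk
  rot[6] = l$jkkjkj
  rot[7] = $jkkjkjl
Sorted (with $ < everything):
  sorted[0] = $jkkjkjl
  sorted[1] = jkjl$jkk
  sorted[2] = jkkjkjl$
  sorted[3] = jl$jkkjk
  sorted[4] = kjkjl$jk
  sorted[5] = kjl$jkkj
  sorted[6] = kkjkjl$j
  sorted[7] = l$jkkjkj
sorted[5] = kjl$jkkj

Answer: kjl$jkkj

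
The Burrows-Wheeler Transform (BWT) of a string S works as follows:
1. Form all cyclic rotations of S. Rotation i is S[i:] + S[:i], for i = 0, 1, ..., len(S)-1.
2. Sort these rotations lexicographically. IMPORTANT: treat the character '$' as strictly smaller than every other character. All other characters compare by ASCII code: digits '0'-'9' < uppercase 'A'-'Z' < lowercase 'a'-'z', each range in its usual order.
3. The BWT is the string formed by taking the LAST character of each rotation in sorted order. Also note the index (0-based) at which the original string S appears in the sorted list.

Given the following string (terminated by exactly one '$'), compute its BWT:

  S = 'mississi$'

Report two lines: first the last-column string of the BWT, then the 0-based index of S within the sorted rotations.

Answer: issm$ssii
4

Derivation:
All 9 rotations (rotation i = S[i:]+S[:i]):
  rot[0] = mississi$
  rot[1] = ississi$m
  rot[2] = ssissi$mi
  rot[3] = sissi$mis
  rot[4] = issi$miss
  rot[5] = ssi$missi
  rot[6] = si$missis
  rot[7] = i$mississ
  rot[8] = $mississi
Sorted (with $ < everything):
  sorted[0] = $mississi  (last char: 'i')
  sorted[1] = i$mississ  (last char: 's')
  sorted[2] = issi$miss  (last char: 's')
  sorted[3] = ississi$m  (last char: 'm')
  sorted[4] = mississi$  (last char: '$')
  sorted[5] = si$missis  (last char: 's')
  sorted[6] = sissi$mis  (last char: 's')
  sorted[7] = ssi$missi  (last char: 'i')
  sorted[8] = ssissi$mi  (last char: 'i')
Last column: issm$ssii
Original string S is at sorted index 4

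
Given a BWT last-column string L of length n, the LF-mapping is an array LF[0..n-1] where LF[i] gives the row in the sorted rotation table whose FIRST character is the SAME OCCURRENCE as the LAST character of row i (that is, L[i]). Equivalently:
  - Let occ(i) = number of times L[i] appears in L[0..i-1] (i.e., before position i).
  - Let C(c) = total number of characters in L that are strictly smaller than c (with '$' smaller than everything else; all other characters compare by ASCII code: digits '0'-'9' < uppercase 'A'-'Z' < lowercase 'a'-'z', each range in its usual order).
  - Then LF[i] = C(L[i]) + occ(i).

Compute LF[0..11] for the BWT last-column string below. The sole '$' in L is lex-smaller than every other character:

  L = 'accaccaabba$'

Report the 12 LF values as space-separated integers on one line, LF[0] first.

Answer: 1 8 9 2 10 11 3 4 6 7 5 0

Derivation:
Char counts: '$':1, 'a':5, 'b':2, 'c':4
C (first-col start): C('$')=0, C('a')=1, C('b')=6, C('c')=8
L[0]='a': occ=0, LF[0]=C('a')+0=1+0=1
L[1]='c': occ=0, LF[1]=C('c')+0=8+0=8
L[2]='c': occ=1, LF[2]=C('c')+1=8+1=9
L[3]='a': occ=1, LF[3]=C('a')+1=1+1=2
L[4]='c': occ=2, LF[4]=C('c')+2=8+2=10
L[5]='c': occ=3, LF[5]=C('c')+3=8+3=11
L[6]='a': occ=2, LF[6]=C('a')+2=1+2=3
L[7]='a': occ=3, LF[7]=C('a')+3=1+3=4
L[8]='b': occ=0, LF[8]=C('b')+0=6+0=6
L[9]='b': occ=1, LF[9]=C('b')+1=6+1=7
L[10]='a': occ=4, LF[10]=C('a')+4=1+4=5
L[11]='$': occ=0, LF[11]=C('$')+0=0+0=0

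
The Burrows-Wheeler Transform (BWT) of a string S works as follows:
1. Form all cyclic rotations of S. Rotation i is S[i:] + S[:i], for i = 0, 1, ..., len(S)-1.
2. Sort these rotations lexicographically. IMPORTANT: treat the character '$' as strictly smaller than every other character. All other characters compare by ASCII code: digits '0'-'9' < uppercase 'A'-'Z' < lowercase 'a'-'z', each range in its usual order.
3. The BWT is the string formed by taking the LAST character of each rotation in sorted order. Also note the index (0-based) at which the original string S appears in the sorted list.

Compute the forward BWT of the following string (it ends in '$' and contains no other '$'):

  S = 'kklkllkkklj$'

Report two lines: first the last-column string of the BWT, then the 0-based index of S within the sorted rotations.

Answer: jllk$kklklkk
4

Derivation:
All 12 rotations (rotation i = S[i:]+S[:i]):
  rot[0] = kklkllkkklj$
  rot[1] = klkllkkklj$k
  rot[2] = lkllkkklj$kk
  rot[3] = kllkkklj$kkl
  rot[4] = llkkklj$kklk
  rot[5] = lkkklj$kklkl
  rot[6] = kkklj$kklkll
  rot[7] = kklj$kklkllk
  rot[8] = klj$kklkllkk
  rot[9] = lj$kklkllkkk
  rot[10] = j$kklkllkkkl
  rot[11] = $kklkllkkklj
Sorted (with $ < everything):
  sorted[0] = $kklkllkkklj  (last char: 'j')
  sorted[1] = j$kklkllkkkl  (last char: 'l')
  sorted[2] = kkklj$kklkll  (last char: 'l')
  sorted[3] = kklj$kklkllk  (last char: 'k')
  sorted[4] = kklkllkkklj$  (last char: '$')
  sorted[5] = klj$kklkllkk  (last char: 'k')
  sorted[6] = klkllkkklj$k  (last char: 'k')
  sorted[7] = kllkkklj$kkl  (last char: 'l')
  sorted[8] = lj$kklkllkkk  (last char: 'k')
  sorted[9] = lkkklj$kklkl  (last char: 'l')
  sorted[10] = lkllkkklj$kk  (last char: 'k')
  sorted[11] = llkkklj$kklk  (last char: 'k')
Last column: jllk$kklklkk
Original string S is at sorted index 4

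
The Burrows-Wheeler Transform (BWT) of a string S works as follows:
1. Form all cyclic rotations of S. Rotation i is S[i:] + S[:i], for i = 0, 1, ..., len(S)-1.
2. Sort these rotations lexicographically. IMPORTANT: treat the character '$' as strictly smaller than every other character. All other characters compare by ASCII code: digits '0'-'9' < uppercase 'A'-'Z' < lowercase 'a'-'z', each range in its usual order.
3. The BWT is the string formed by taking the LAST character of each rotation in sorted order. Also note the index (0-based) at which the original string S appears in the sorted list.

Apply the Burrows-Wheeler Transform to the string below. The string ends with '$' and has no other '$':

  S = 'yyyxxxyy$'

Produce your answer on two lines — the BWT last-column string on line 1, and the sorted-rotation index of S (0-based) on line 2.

All 9 rotations (rotation i = S[i:]+S[:i]):
  rot[0] = yyyxxxyy$
  rot[1] = yyxxxyy$y
  rot[2] = yxxxyy$yy
  rot[3] = xxxyy$yyy
  rot[4] = xxyy$yyyx
  rot[5] = xyy$yyyxx
  rot[6] = yy$yyyxxx
  rot[7] = y$yyyxxxy
  rot[8] = $yyyxxxyy
Sorted (with $ < everything):
  sorted[0] = $yyyxxxyy  (last char: 'y')
  sorted[1] = xxxyy$yyy  (last char: 'y')
  sorted[2] = xxyy$yyyx  (last char: 'x')
  sorted[3] = xyy$yyyxx  (last char: 'x')
  sorted[4] = y$yyyxxxy  (last char: 'y')
  sorted[5] = yxxxyy$yy  (last char: 'y')
  sorted[6] = yy$yyyxxx  (last char: 'x')
  sorted[7] = yyxxxyy$y  (last char: 'y')
  sorted[8] = yyyxxxyy$  (last char: '$')
Last column: yyxxyyxy$
Original string S is at sorted index 8

Answer: yyxxyyxy$
8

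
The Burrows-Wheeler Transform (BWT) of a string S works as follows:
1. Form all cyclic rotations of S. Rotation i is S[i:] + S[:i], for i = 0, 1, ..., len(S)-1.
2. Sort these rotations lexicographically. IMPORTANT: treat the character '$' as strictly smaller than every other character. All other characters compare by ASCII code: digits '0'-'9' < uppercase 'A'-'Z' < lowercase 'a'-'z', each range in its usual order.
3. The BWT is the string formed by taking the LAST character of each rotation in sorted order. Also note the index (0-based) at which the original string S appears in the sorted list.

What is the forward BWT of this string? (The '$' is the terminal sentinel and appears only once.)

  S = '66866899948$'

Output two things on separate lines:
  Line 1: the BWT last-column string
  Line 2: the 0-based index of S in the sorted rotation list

Answer: 89$866466998
2

Derivation:
All 12 rotations (rotation i = S[i:]+S[:i]):
  rot[0] = 66866899948$
  rot[1] = 6866899948$6
  rot[2] = 866899948$66
  rot[3] = 66899948$668
  rot[4] = 6899948$6686
  rot[5] = 899948$66866
  rot[6] = 99948$668668
  rot[7] = 9948$6686689
  rot[8] = 948$66866899
  rot[9] = 48$668668999
  rot[10] = 8$6686689994
  rot[11] = $66866899948
Sorted (with $ < everything):
  sorted[0] = $66866899948  (last char: '8')
  sorted[1] = 48$668668999  (last char: '9')
  sorted[2] = 66866899948$  (last char: '$')
  sorted[3] = 66899948$668  (last char: '8')
  sorted[4] = 6866899948$6  (last char: '6')
  sorted[5] = 6899948$6686  (last char: '6')
  sorted[6] = 8$6686689994  (last char: '4')
  sorted[7] = 866899948$66  (last char: '6')
  sorted[8] = 899948$66866  (last char: '6')
  sorted[9] = 948$66866899  (last char: '9')
  sorted[10] = 9948$6686689  (last char: '9')
  sorted[11] = 99948$668668  (last char: '8')
Last column: 89$866466998
Original string S is at sorted index 2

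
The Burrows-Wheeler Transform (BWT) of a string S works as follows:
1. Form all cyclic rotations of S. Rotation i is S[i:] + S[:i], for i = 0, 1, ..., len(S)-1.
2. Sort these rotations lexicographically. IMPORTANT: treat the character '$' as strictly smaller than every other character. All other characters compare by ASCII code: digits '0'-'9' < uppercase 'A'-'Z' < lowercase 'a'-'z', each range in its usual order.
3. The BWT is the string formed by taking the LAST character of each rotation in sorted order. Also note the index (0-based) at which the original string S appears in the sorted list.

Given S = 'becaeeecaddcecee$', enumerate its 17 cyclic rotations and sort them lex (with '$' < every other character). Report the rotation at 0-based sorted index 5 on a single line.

All 17 rotations (rotation i = S[i:]+S[:i]):
  rot[0] = becaeeecaddcecee$
  rot[1] = ecaeeecaddcecee$b
  rot[2] = caeeecaddcecee$be
  rot[3] = aeeecaddcecee$bec
  rot[4] = eeecaddcecee$beca
  rot[5] = eecaddcecee$becae
  rot[6] = ecaddcecee$becaee
  rot[7] = caddcecee$becaeee
  rot[8] = addcecee$becaeeec
  rot[9] = ddcecee$becaeeeca
  rot[10] = dcecee$becaeeecad
  rot[11] = cecee$becaeeecadd
  rot[12] = ecee$becaeeecaddc
  rot[13] = cee$becaeeecaddce
  rot[14] = ee$becaeeecaddcec
  rot[15] = e$becaeeecaddcece
  rot[16] = $becaeeecaddcecee
Sorted (with $ < everything):
  sorted[0] = $becaeeecaddcecee
  sorted[1] = addcecee$becaeeec
  sorted[2] = aeeecaddcecee$bec
  sorted[3] = becaeeecaddcecee$
  sorted[4] = caddcecee$becaeee
  sorted[5] = caeeecaddcecee$be
  sorted[6] = cecee$becaeeecadd
  sorted[7] = cee$becaeeecaddce
  sorted[8] = dcecee$becaeeecad
  sorted[9] = ddcecee$becaeeeca
  sorted[10] = e$becaeeecaddcece
  sorted[11] = ecaddcecee$becaee
  sorted[12] = ecaeeecaddcecee$b
  sorted[13] = ecee$becaeeecaddc
  sorted[14] = ee$becaeeecaddcec
  sorted[15] = eecaddcecee$becae
  sorted[16] = eeecaddcecee$beca
sorted[5] = caeeecaddcecee$be

Answer: caeeecaddcecee$be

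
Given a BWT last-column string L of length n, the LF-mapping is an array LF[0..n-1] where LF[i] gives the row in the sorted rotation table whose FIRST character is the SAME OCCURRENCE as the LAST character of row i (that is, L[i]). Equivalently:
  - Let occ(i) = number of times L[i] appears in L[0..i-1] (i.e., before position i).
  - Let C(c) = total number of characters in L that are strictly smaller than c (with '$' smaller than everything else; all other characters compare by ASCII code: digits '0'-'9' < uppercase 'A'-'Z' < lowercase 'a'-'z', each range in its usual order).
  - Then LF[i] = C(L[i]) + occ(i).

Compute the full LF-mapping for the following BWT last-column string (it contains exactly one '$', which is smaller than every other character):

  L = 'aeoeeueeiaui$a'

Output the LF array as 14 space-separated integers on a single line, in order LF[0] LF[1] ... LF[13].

Char counts: '$':1, 'a':3, 'e':5, 'i':2, 'o':1, 'u':2
C (first-col start): C('$')=0, C('a')=1, C('e')=4, C('i')=9, C('o')=11, C('u')=12
L[0]='a': occ=0, LF[0]=C('a')+0=1+0=1
L[1]='e': occ=0, LF[1]=C('e')+0=4+0=4
L[2]='o': occ=0, LF[2]=C('o')+0=11+0=11
L[3]='e': occ=1, LF[3]=C('e')+1=4+1=5
L[4]='e': occ=2, LF[4]=C('e')+2=4+2=6
L[5]='u': occ=0, LF[5]=C('u')+0=12+0=12
L[6]='e': occ=3, LF[6]=C('e')+3=4+3=7
L[7]='e': occ=4, LF[7]=C('e')+4=4+4=8
L[8]='i': occ=0, LF[8]=C('i')+0=9+0=9
L[9]='a': occ=1, LF[9]=C('a')+1=1+1=2
L[10]='u': occ=1, LF[10]=C('u')+1=12+1=13
L[11]='i': occ=1, LF[11]=C('i')+1=9+1=10
L[12]='$': occ=0, LF[12]=C('$')+0=0+0=0
L[13]='a': occ=2, LF[13]=C('a')+2=1+2=3

Answer: 1 4 11 5 6 12 7 8 9 2 13 10 0 3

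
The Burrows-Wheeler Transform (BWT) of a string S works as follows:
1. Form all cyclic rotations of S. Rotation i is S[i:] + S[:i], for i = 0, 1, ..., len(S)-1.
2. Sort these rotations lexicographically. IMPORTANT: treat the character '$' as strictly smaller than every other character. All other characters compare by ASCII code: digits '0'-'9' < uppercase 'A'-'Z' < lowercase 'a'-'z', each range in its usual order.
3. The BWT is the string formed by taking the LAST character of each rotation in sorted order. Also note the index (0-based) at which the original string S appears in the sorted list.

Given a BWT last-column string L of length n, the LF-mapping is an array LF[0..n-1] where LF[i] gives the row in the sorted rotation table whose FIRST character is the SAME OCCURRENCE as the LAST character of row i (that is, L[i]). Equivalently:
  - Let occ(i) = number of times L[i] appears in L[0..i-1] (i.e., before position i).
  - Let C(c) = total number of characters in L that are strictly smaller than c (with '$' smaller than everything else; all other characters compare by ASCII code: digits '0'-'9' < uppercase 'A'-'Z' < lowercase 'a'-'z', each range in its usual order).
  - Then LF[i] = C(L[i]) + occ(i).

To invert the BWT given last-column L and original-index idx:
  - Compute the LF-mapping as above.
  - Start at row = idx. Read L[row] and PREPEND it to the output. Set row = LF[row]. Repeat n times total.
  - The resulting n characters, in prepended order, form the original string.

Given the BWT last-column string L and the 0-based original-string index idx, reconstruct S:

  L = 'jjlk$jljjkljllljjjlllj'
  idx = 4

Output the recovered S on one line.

LF mapping: 1 2 13 11 0 3 14 4 5 12 15 6 16 17 18 7 8 9 19 20 21 10
Walk LF starting at row 4, prepending L[row]:
  step 1: row=4, L[4]='$', prepend. Next row=LF[4]=0
  step 2: row=0, L[0]='j', prepend. Next row=LF[0]=1
  step 3: row=1, L[1]='j', prepend. Next row=LF[1]=2
  step 4: row=2, L[2]='l', prepend. Next row=LF[2]=13
  step 5: row=13, L[13]='l', prepend. Next row=LF[13]=17
  step 6: row=17, L[17]='j', prepend. Next row=LF[17]=9
  step 7: row=9, L[9]='k', prepend. Next row=LF[9]=12
  step 8: row=12, L[12]='l', prepend. Next row=LF[12]=16
  step 9: row=16, L[16]='j', prepend. Next row=LF[16]=8
  step 10: row=8, L[8]='j', prepend. Next row=LF[8]=5
  step 11: row=5, L[5]='j', prepend. Next row=LF[5]=3
  step 12: row=3, L[3]='k', prepend. Next row=LF[3]=11
  step 13: row=11, L[11]='j', prepend. Next row=LF[11]=6
  step 14: row=6, L[6]='l', prepend. Next row=LF[6]=14
  step 15: row=14, L[14]='l', prepend. Next row=LF[14]=18
  step 16: row=18, L[18]='l', prepend. Next row=LF[18]=19
  step 17: row=19, L[19]='l', prepend. Next row=LF[19]=20
  step 18: row=20, L[20]='l', prepend. Next row=LF[20]=21
  step 19: row=21, L[21]='j', prepend. Next row=LF[21]=10
  step 20: row=10, L[10]='l', prepend. Next row=LF[10]=15
  step 21: row=15, L[15]='j', prepend. Next row=LF[15]=7
  step 22: row=7, L[7]='j', prepend. Next row=LF[7]=4
Reversed output: jjljllllljkjjjlkjlljj$

Answer: jjljllllljkjjjlkjlljj$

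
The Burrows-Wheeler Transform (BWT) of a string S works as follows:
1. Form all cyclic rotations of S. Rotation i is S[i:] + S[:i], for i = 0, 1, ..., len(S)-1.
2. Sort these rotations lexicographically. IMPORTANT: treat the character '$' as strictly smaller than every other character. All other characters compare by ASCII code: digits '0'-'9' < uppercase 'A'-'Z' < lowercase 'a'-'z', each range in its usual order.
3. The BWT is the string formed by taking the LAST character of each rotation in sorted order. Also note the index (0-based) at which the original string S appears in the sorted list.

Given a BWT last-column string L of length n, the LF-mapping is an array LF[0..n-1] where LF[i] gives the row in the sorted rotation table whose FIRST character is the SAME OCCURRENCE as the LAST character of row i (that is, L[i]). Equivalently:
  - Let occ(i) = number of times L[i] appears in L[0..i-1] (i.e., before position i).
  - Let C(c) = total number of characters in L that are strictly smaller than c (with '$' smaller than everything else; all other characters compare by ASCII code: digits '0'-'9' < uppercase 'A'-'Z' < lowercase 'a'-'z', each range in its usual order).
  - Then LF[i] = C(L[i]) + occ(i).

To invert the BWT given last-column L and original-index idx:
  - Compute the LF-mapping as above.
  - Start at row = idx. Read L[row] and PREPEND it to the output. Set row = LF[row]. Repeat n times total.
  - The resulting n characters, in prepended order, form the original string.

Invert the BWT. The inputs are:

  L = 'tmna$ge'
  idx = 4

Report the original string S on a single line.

LF mapping: 6 4 5 1 0 3 2
Walk LF starting at row 4, prepending L[row]:
  step 1: row=4, L[4]='$', prepend. Next row=LF[4]=0
  step 2: row=0, L[0]='t', prepend. Next row=LF[0]=6
  step 3: row=6, L[6]='e', prepend. Next row=LF[6]=2
  step 4: row=2, L[2]='n', prepend. Next row=LF[2]=5
  step 5: row=5, L[5]='g', prepend. Next row=LF[5]=3
  step 6: row=3, L[3]='a', prepend. Next row=LF[3]=1
  step 7: row=1, L[1]='m', prepend. Next row=LF[1]=4
Reversed output: magnet$

Answer: magnet$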